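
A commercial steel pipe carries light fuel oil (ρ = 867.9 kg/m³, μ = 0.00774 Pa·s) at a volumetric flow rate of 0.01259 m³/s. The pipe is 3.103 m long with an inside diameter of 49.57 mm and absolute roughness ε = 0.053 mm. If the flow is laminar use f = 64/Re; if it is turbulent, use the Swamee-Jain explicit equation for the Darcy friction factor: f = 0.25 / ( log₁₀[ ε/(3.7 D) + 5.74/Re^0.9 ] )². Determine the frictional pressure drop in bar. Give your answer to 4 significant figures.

ΔP ≈ 0.2950 bar

Cross-sectional area A = πD²/4 = π(0.04957)²/4 = 0.00193 m²; mean velocity V = Q/A = 0.01259/0.00193 = 6.524 m/s.
Reynolds number Re = ρVD/μ = 867.9 · 6.524 · 0.04957 / 0.00774 = 3.626e+04.
Re > 4000 → turbulent. Relative roughness ε/D = 5.3e-05/0.04957 = 0.00107. Swamee-Jain: f = 0.25/(log₁₀[0.00107/3.7 + 5.74/3.626e+04^0.9])² = 0.25/(log₁₀[0.000289 + 0.000452])² = 0.25/(-3.13)² = 0.02552.
Darcy-Weisbach: ΔP = f(L/D)(ρV²/2) = 0.02552·(3.103/0.04957)·(867.9·6.524²/2) = 0.02552·62.6·1.847e+04 = 2.95e+04 Pa.
ΔP = 2.95e+04 Pa = 0.2950 bar.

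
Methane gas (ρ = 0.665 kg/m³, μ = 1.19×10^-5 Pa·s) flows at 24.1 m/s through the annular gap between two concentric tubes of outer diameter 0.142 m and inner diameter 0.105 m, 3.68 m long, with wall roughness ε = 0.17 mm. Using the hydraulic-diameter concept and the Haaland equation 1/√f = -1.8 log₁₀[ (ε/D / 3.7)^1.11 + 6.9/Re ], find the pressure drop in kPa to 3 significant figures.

ΔP ≈ 0.603 kPa

Hydraulic diameter D_h = 4A/P = D_o - D_i = 0.142 - 0.105 = 0.037 m.
Re = ρVD_h/μ = 0.665·24.1·0.037/1.19e-05 = 4.983e+04.
ε/D_h = 0.00017/0.037 = 0.00459; Haaland gives 1/√f = -1.8 log₁₀[0.000595+0.000138] = 5.642, so f = 0.03141.
ΔP = f(L/D_h)(ρV²/2) = 0.03141·3.68/0.037·193.1 = 603.3 Pa.
ΔP = 0.603 kPa.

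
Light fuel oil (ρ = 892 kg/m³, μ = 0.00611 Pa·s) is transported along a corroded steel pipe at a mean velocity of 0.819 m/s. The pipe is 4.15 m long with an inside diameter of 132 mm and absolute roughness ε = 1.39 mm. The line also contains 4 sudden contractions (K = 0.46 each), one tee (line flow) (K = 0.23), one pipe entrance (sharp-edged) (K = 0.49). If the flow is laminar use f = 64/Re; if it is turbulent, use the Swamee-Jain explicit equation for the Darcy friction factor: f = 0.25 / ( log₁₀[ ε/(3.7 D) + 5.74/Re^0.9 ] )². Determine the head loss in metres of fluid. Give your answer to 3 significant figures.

h_f ≈ 0.133 m

Reynolds number Re = ρVD/μ = 892 · 0.819 · 0.132 / 0.00611 = 1.578e+04.
Re > 4000 → turbulent. Relative roughness ε/D = 0.00139/0.132 = 0.0105. Swamee-Jain: f = 0.25/(log₁₀[0.0105/3.7 + 5.74/1.578e+04^0.9])² = 0.25/(log₁₀[0.00285 + 0.000956])² = 0.25/(-2.42)² = 0.04269.
Total minor-loss coefficient ΣK = 4·0.46 + 1·0.23 + 1·0.49 = 2.56.
ΔP = [f·L/D + ΣK]·(ρV²/2) = [0.04269·4.15/0.132 + 2.56]·(892·0.819²/2) = [1.342 + 2.56]·299.2 = 1167 Pa.
Head loss h_f = ΔP/(ρg) = 1167/(892·9.81) = 0.133 m.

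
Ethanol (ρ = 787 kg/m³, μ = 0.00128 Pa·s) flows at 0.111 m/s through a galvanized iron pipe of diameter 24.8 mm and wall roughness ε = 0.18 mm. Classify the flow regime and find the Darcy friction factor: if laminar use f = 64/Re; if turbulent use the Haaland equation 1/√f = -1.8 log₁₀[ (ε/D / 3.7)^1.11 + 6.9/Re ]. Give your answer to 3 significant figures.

f ≈ 0.0378

Re = ρVD/μ = 787·0.111·0.0248/0.00128 = 1693.
Re < 2300 → laminar, so f = 64/Re = 0.03781 (roughness is irrelevant in laminar flow).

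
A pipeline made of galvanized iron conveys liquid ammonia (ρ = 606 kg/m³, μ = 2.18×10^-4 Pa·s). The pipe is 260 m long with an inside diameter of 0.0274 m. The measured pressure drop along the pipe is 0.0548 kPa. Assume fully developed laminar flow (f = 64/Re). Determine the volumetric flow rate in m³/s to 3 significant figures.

For laminar flow, f = 64/Re with Re = ρVD/μ, so Darcy-Weisbach reduces to ΔP = 32μLV/D². Solving for V: V = ΔP·D²/(32μL) = 54.8·(0.0274)²/(32·0.000218·260) = 0.02268 m/s.
Check: Re = ρVD/μ = 606·0.02268·0.0274/0.000218 = 1728 < 2300, so the laminar assumption holds.
Q = V·A = 0.02268·(π/4·0.0274²) = 1.337e-05 m³/s = 1.34×10^-5 m³/s.

Q ≈ 1.34×10^-5 m³/s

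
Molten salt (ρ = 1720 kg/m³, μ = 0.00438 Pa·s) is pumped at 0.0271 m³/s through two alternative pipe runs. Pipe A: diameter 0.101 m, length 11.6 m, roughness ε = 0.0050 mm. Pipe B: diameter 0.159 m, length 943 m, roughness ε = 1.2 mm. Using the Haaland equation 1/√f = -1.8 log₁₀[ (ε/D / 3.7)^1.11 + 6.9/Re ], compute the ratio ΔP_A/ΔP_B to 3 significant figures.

ΔP_A/ΔP_B ≈ 0.0573

Pipe A: V = Q/A = 0.0271/0.008012 = 3.382 m/s; Re = 1.342e+05; ε/D = 4.95e-05; Haaland → f = 0.01703; ΔP_A = f(L/D)(ρV²/2) = 1.925e+04 Pa.
Pipe B: V = Q/A = 0.0271/0.01986 = 1.365 m/s; Re = 8.522e+04; ε/D = 0.00755; Haaland → f = 0.03538; ΔP_B = f(L/D)(ρV²/2) = 3.362e+05 Pa.
ΔP_A/ΔP_B = 1.925e+04/3.362e+05 = 0.0573.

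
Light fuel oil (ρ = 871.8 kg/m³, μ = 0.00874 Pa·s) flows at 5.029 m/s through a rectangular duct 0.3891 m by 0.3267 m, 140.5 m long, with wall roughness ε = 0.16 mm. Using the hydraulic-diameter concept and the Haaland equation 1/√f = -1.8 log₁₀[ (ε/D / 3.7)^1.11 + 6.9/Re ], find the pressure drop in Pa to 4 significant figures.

ΔP ≈ 81010 Pa

Hydraulic diameter D_h = 4A/P = 4·(0.3891·0.3267)/(2·(0.3891+0.3267)) = 0.5085/1.432 = 0.3552 m.
Re = ρVD_h/μ = 871.8·5.029·0.3552/0.00874 = 1.782e+05.
ε/D_h = 0.00016/0.3552 = 0.00045; Haaland gives 1/√f = -1.8 log₁₀[4.52e-05+3.87e-05] = 7.337, so f = 0.01858.
ΔP = f(L/D_h)(ρV²/2) = 0.01858·140.5/0.3552·1.102e+04 = 8.101e+04 Pa.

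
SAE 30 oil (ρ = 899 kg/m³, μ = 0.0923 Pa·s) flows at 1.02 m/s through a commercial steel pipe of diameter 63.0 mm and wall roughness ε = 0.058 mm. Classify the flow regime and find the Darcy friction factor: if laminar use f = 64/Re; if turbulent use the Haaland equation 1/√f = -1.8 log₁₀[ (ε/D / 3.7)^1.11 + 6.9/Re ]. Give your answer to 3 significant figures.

f ≈ 0.102

Re = ρVD/μ = 899·1.02·0.063/0.0923 = 625.9.
Re < 2300 → laminar, so f = 64/Re = 0.1023 (roughness is irrelevant in laminar flow).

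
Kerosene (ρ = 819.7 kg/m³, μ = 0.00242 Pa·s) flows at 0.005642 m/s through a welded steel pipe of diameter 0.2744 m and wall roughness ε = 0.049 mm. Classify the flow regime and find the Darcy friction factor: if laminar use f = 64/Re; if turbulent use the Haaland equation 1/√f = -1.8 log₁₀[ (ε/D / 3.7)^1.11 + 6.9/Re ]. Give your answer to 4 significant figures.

Re = ρVD/μ = 819.7·0.005642·0.2744/0.00242 = 524.4.
Re < 2300 → laminar, so f = 64/Re = 0.122 (roughness is irrelevant in laminar flow).

f ≈ 0.1220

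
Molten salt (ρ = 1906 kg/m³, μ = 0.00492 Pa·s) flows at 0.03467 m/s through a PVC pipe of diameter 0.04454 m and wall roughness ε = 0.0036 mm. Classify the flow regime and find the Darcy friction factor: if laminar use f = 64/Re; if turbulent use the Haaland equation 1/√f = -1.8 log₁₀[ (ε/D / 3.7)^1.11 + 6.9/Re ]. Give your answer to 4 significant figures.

f ≈ 0.1070

Re = ρVD/μ = 1906·0.03467·0.04454/0.00492 = 598.2.
Re < 2300 → laminar, so f = 64/Re = 0.107 (roughness is irrelevant in laminar flow).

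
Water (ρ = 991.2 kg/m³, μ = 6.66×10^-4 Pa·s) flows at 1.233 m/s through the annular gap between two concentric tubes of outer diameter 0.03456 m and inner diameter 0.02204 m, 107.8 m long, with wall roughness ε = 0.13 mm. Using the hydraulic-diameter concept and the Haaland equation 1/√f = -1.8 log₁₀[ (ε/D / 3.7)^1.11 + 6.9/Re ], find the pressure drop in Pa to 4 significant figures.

Hydraulic diameter D_h = 4A/P = D_o - D_i = 0.03456 - 0.02204 = 0.01252 m.
Re = ρVD_h/μ = 991.2·1.233·0.01252/0.000666 = 2.297e+04.
ε/D_h = 0.00013/0.01252 = 0.0104; Haaland gives 1/√f = -1.8 log₁₀[0.00147+0.0003] = 4.953, so f = 0.04076.
ΔP = f(L/D_h)(ρV²/2) = 0.04076·107.8/0.01252·753.5 = 2.644e+05 Pa.

ΔP ≈ 264400 Pa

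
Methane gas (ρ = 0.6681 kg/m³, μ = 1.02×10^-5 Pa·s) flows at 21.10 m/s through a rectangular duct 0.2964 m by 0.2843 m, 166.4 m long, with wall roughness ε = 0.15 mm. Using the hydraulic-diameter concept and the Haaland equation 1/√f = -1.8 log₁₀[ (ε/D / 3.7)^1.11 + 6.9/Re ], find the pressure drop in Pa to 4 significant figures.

ΔP ≈ 1524 Pa

Hydraulic diameter D_h = 4A/P = 4·(0.2964·0.2843)/(2·(0.2964+0.2843)) = 0.3371/1.161 = 0.2902 m.
Re = ρVD_h/μ = 0.6681·21.1·0.2902/1.02e-05 = 4.011e+05.
ε/D_h = 0.00015/0.2902 = 0.000517; Haaland gives 1/√f = -1.8 log₁₀[5.26e-05+1.72e-05] = 7.481, so f = 0.01787.
ΔP = f(L/D_h)(ρV²/2) = 0.01787·166.4/0.2902·148.7 = 1524 Pa.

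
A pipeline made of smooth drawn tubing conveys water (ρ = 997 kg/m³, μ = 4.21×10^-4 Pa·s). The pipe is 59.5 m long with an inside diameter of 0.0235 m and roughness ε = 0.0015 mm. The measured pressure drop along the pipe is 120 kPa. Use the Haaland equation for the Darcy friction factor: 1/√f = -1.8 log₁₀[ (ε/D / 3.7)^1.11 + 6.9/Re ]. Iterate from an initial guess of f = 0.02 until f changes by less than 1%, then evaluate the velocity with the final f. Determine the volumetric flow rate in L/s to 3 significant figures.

Rearranging Darcy-Weisbach: V = √(2·ΔP·D/(f·L·ρ)). With ε/D = 1.5e-06/0.0235 = 6.38e-05, iterate starting from f = 0.02:
  f = 0.02 → V = √(2·1.2e+05·0.0235/(0.02·59.5·997)) = 2.18 m/s; Re = ρVD/μ = 1.213e+05; f → 0.01744
  f = 0.01744 → V = 2.335 m/s; Re = 1.3e+05; f → 0.01721
  f = 0.01721 → V = 2.35 m/s; Re = 1.308e+05; f → 0.01719
Converged (Δf/f < 1%). With the final f = 0.01719: V = √(2·1.2e+05·0.0235/(0.01719·59.5·997)) = 2.352 m/s.
Q = V·A = 2.352·(π/4·0.0235²) = 0.00102 m³/s = 1.02 L/s.

Q ≈ 1.02 L/s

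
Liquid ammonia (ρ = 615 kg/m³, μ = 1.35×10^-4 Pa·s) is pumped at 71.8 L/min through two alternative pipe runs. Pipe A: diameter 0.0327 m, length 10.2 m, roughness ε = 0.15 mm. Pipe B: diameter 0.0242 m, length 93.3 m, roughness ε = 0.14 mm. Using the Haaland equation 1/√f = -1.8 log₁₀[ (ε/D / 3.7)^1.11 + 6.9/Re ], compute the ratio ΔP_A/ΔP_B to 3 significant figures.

ΔP_A/ΔP_B ≈ 0.0227

Pipe A: V = Q/A = 0.001197/0.0008398 = 1.425 m/s; Re = 2.123e+05; ε/D = 0.00459; Haaland → f = 0.03008; ΔP_A = f(L/D)(ρV²/2) = 5858 Pa.
Pipe B: V = Q/A = 0.001197/0.00046 = 2.602 m/s; Re = 2.868e+05; ε/D = 0.00579; Haaland → f = 0.03209; ΔP_B = f(L/D)(ρV²/2) = 2.575e+05 Pa.
ΔP_A/ΔP_B = 5858/2.575e+05 = 0.0227.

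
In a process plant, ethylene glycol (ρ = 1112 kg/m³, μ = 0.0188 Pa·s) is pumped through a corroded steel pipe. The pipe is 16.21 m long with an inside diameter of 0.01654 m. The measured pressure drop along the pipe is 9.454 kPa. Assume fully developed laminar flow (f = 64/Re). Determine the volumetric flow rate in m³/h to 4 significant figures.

For laminar flow, f = 64/Re with Re = ρVD/μ, so Darcy-Weisbach reduces to ΔP = 32μLV/D². Solving for V: V = ΔP·D²/(32μL) = 9454·(0.01654)²/(32·0.0188·16.21) = 0.2652 m/s.
Check: Re = ρVD/μ = 1112·0.2652·0.01654/0.0188 = 259.5 < 2300, so the laminar assumption holds.
Q = V·A = 0.2652·(π/4·0.01654²) = 5.698e-05 m³/s = 0.2051 m³/h.

Q ≈ 0.2051 m³/h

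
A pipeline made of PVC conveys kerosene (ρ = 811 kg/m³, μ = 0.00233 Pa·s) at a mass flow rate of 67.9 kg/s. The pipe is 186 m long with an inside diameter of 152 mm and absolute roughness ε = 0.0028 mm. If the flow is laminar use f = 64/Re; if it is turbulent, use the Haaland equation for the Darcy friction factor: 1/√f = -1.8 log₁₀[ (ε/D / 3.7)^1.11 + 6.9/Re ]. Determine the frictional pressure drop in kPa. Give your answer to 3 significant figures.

A = πD²/4 = π(0.152)²/4 = 0.01815 m²; mean velocity V = ṁ/(ρA) = 67.9/(811 · 0.01815) = 4.614 m/s.
Reynolds number Re = ρVD/μ = 811 · 4.614 · 0.152 / 0.00233 = 2.441e+05.
Re > 4000 → turbulent. Relative roughness ε/D = 2.8e-06/0.152 = 1.84e-05. Haaland: 1/√f = -1.8 log₁₀[(1.84e-05/3.7)^1.11 + 6.9/2.441e+05] = -1.8 log₁₀[1.3e-06 + 2.83e-05] = 8.153, so f = 0.01505.
Darcy-Weisbach: ΔP = f(L/D)(ρV²/2) = 0.01505·(186/0.152)·(811·4.614²/2) = 0.01505·1224·8632 = 1.589e+05 Pa.
ΔP = 1.589e+05 Pa = 159 kPa.

ΔP ≈ 159 kPa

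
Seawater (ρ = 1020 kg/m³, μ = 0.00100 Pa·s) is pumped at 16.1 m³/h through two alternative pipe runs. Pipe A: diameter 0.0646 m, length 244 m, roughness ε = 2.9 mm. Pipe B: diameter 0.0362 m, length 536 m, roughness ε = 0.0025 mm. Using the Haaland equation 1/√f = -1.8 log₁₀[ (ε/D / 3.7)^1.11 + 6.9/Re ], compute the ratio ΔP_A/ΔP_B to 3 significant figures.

Pipe A: V = Q/A = 0.004472/0.003278 = 1.364 m/s; Re = 8.991e+04; ε/D = 0.0449; Haaland → f = 0.06852; ΔP_A = f(L/D)(ρV²/2) = 2.457e+05 Pa.
Pipe B: V = Q/A = 0.004472/0.001029 = 4.345 m/s; Re = 1.604e+05; ε/D = 6.91e-05; Haaland → f = 0.01659; ΔP_B = f(L/D)(ρV²/2) = 2.366e+06 Pa.
ΔP_A/ΔP_B = 2.457e+05/2.366e+06 = 0.104.

ΔP_A/ΔP_B ≈ 0.104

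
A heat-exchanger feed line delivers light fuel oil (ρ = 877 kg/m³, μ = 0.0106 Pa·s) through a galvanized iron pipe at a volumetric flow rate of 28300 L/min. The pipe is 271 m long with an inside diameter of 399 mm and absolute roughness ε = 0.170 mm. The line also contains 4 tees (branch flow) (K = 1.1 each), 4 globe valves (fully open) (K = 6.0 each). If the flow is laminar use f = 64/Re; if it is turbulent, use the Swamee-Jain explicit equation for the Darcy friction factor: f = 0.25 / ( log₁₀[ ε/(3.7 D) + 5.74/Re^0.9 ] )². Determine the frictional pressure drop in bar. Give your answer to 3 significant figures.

Q = 28300 L/min = 28300/60000 = 0.4717 m³/s.
Cross-sectional area A = πD²/4 = π(0.399)²/4 = 0.125 m²; mean velocity V = Q/A = 0.4717/0.125 = 3.772 m/s.
Reynolds number Re = ρVD/μ = 877 · 3.772 · 0.399 / 0.0106 = 1.245e+05.
Re > 4000 → turbulent. Relative roughness ε/D = 0.00017/0.399 = 0.000426. Swamee-Jain: f = 0.25/(log₁₀[0.000426/3.7 + 5.74/1.245e+05^0.9])² = 0.25/(log₁₀[0.000115 + 0.000149])² = 0.25/(-3.578)² = 0.01953.
Total minor-loss coefficient ΣK = 4·1.1 + 4·6 = 28.4.
ΔP = [f·L/D + ΣK]·(ρV²/2) = [0.01953·271/0.399 + 28.4]·(877·3.772²/2) = [13.26 + 28.4]·6240 = 2.6e+05 Pa.
ΔP = 2.6e+05 Pa = 2.60 bar.

ΔP ≈ 2.60 bar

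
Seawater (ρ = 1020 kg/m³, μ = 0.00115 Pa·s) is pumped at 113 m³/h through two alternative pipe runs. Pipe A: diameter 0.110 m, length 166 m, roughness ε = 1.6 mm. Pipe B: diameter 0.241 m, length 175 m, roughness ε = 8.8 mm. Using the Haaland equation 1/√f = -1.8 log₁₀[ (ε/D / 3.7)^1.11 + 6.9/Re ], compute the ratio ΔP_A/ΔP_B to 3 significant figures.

ΔP_A/ΔP_B ≈ 33.3

Pipe A: V = Q/A = 0.03139/0.009503 = 3.303 m/s; Re = 3.223e+05; ε/D = 0.0145; Haaland → f = 0.04343; ΔP_A = f(L/D)(ρV²/2) = 3.647e+05 Pa.
Pipe B: V = Q/A = 0.03139/0.04562 = 0.6881 m/s; Re = 1.471e+05; ε/D = 0.0365; Haaland → f = 0.06246; ΔP_B = f(L/D)(ρV²/2) = 1.095e+04 Pa.
ΔP_A/ΔP_B = 3.647e+05/1.095e+04 = 33.3.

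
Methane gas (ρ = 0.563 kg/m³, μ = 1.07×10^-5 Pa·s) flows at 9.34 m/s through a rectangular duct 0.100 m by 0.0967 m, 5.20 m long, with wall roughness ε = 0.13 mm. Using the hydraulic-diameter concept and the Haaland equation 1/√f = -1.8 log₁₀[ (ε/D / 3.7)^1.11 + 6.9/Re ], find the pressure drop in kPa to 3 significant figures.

ΔP ≈ 0.0321 kPa

Hydraulic diameter D_h = 4A/P = 4·(0.1·0.0967)/(2·(0.1+0.0967)) = 0.03868/0.3934 = 0.09832 m.
Re = ρVD_h/μ = 0.563·9.34·0.09832/1.07e-05 = 4.832e+04.
ε/D_h = 0.00013/0.09832 = 0.00132; Haaland gives 1/√f = -1.8 log₁₀[0.000149+0.000143] = 6.362, so f = 0.02471.
ΔP = f(L/D_h)(ρV²/2) = 0.02471·5.2/0.09832·24.56 = 32.09 Pa.
ΔP = 0.0321 kPa.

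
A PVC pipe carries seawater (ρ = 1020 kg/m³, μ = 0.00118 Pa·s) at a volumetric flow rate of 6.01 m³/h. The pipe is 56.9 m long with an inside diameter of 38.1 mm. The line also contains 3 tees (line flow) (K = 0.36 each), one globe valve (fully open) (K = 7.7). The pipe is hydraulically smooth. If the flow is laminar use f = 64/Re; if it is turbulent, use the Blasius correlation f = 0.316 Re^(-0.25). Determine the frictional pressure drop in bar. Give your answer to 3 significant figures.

ΔP ≈ 0.444 bar

Q = 6.01 m³/h = 6.01/3600 = 0.001669 m³/s.
Cross-sectional area A = πD²/4 = π(0.0381)²/4 = 0.00114 m²; mean velocity V = Q/A = 0.001669/0.00114 = 1.464 m/s.
Reynolds number Re = ρVD/μ = 1020 · 1.464 · 0.0381 / 0.00118 = 4.823e+04.
Re > 4000 → turbulent. Smooth-pipe (Blasius): f = 0.316 Re^(-0.25) = 0.316/(4.823e+04)^0.25 = 0.02132.
Total minor-loss coefficient ΣK = 3·0.36 + 1·7.7 = 8.78.
ΔP = [f·L/D + ΣK]·(ρV²/2) = [0.02132·56.9/0.0381 + 8.78]·(1020·1.464²/2) = [31.85 + 8.78]·1094 = 4.443e+04 Pa.
ΔP = 4.443e+04 Pa = 0.444 bar.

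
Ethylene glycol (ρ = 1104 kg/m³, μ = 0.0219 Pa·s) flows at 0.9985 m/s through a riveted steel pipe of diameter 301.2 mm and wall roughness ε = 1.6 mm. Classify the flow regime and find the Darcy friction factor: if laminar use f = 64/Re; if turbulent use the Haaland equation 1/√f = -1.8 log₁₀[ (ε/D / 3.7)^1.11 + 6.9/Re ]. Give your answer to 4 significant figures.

Re = ρVD/μ = 1104·0.9985·0.3012/0.0219 = 1.516e+04.
Re > 4000 → turbulent. ε/D = 0.0016/0.3012 = 0.00531; Haaland: 1/√f = -1.8 log₁₀[0.000699 + 0.000455] = 5.288, so f = 0.03576.

f ≈ 0.03576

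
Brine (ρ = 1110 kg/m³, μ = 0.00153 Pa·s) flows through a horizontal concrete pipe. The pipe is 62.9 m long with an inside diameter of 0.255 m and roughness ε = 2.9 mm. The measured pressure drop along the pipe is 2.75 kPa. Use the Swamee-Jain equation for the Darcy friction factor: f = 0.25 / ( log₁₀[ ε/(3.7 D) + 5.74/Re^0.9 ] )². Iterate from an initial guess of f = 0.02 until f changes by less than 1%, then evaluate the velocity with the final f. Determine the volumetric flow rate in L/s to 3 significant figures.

Rearranging Darcy-Weisbach: V = √(2·ΔP·D/(f·L·ρ)). With ε/D = 0.0029/0.255 = 0.0114, iterate starting from f = 0.02:
  f = 0.02 → V = √(2·2750·0.255/(0.02·62.9·1110)) = 1.002 m/s; Re = ρVD/μ = 1.854e+05; f → 0.04007
  f = 0.04007 → V = 0.7081 m/s; Re = 1.31e+05; f → 0.04024
Converged (Δf/f < 1%). With the final f = 0.04024: V = √(2·2750·0.255/(0.04024·62.9·1110)) = 0.7066 m/s.
Q = V·A = 0.7066·(π/4·0.255²) = 0.03609 m³/s = 36.1 L/s.

Q ≈ 36.1 L/s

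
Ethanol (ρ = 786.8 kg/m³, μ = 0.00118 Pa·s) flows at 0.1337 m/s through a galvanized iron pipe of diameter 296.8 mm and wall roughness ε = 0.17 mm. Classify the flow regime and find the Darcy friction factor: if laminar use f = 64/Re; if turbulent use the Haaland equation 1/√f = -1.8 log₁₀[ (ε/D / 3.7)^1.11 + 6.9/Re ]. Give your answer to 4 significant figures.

Re = ρVD/μ = 786.8·0.1337·0.2968/0.00118 = 2.646e+04.
Re > 4000 → turbulent. ε/D = 0.00017/0.2968 = 0.000573; Haaland: 1/√f = -1.8 log₁₀[5.9e-05 + 0.000261] = 6.291, so f = 0.02526.

f ≈ 0.02526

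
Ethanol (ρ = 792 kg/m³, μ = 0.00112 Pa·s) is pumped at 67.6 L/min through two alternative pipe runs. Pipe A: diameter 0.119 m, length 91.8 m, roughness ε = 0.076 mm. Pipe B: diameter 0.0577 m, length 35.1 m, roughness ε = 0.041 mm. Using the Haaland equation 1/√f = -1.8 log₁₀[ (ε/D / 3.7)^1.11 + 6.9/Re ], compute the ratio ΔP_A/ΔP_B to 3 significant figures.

Pipe A: V = Q/A = 0.001127/0.01112 = 0.1013 m/s; Re = 8524; ε/D = 0.000639; Haaland → f = 0.03302; ΔP_A = f(L/D)(ρV²/2) = 103.5 Pa.
Pipe B: V = Q/A = 0.001127/0.002615 = 0.4309 m/s; Re = 1.758e+04; ε/D = 0.000711; Haaland → f = 0.02783; ΔP_B = f(L/D)(ρV²/2) = 1245 Pa.
ΔP_A/ΔP_B = 103.5/1245 = 0.0832.

ΔP_A/ΔP_B ≈ 0.0832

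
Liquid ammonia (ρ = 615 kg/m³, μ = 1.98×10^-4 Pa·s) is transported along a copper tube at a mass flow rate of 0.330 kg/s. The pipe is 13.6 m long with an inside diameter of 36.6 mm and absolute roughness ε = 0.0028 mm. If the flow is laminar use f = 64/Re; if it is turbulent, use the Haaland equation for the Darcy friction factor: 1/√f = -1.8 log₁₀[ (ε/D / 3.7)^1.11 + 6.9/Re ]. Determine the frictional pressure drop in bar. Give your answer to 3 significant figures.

ΔP ≈ 0.00603 bar

A = πD²/4 = π(0.0366)²/4 = 0.001052 m²; mean velocity V = ṁ/(ρA) = 0.33/(615 · 0.001052) = 0.51 m/s.
Reynolds number Re = ρVD/μ = 615 · 0.51 · 0.0366 / 0.000198 = 5.798e+04.
Re > 4000 → turbulent. Relative roughness ε/D = 2.8e-06/0.0366 = 7.65e-05. Haaland: 1/√f = -1.8 log₁₀[(7.65e-05/3.7)^1.11 + 6.9/5.798e+04] = -1.8 log₁₀[6.31e-06 + 0.000119] = 7.024, so f = 0.02027.
Darcy-Weisbach: ΔP = f(L/D)(ρV²/2) = 0.02027·(13.6/0.0366)·(615·0.51²/2) = 0.02027·371.6·79.99 = 602.5 Pa.
ΔP = 602.5 Pa = 0.00603 bar.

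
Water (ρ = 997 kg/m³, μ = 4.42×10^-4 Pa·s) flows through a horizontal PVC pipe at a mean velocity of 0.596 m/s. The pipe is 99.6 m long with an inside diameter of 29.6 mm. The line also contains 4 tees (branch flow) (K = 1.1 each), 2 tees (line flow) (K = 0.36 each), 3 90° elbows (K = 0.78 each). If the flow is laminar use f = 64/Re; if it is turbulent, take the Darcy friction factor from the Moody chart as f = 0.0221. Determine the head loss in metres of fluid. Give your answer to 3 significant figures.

h_f ≈ 1.48 m

Reynolds number Re = ρVD/μ = 997 · 0.596 · 0.0296 / 0.000442 = 3.979e+04.
Re > 4000 → turbulent; use the Moody-chart value f = 0.0221.
Total minor-loss coefficient ΣK = 4·1.1 + 2·0.36 + 3·0.78 = 7.46.
ΔP = [f·L/D + ΣK]·(ρV²/2) = [0.0221·99.6/0.0296 + 7.46]·(997·0.596²/2) = [74.36 + 7.46]·177.1 = 1.449e+04 Pa.
Head loss h_f = ΔP/(ρg) = 1.449e+04/(997·9.81) = 1.48 m.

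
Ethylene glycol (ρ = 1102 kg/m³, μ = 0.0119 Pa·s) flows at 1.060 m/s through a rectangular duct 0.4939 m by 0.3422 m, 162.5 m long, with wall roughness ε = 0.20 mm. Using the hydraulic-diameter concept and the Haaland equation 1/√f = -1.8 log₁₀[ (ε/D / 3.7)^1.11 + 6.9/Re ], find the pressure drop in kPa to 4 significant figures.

ΔP ≈ 5.766 kPa

Hydraulic diameter D_h = 4A/P = 4·(0.4939·0.3422)/(2·(0.4939+0.3422)) = 0.6761/1.672 = 0.4043 m.
Re = ρVD_h/μ = 1102·1.06·0.4043/0.0119 = 3.969e+04.
ε/D_h = 0.0002/0.4043 = 0.000495; Haaland gives 1/√f = -1.8 log₁₀[5.01e-05+0.000174] = 6.57, so f = 0.02317.
ΔP = f(L/D_h)(ρV²/2) = 0.02317·162.5/0.4043·619.1 = 5766 Pa.
ΔP = 5.766 kPa.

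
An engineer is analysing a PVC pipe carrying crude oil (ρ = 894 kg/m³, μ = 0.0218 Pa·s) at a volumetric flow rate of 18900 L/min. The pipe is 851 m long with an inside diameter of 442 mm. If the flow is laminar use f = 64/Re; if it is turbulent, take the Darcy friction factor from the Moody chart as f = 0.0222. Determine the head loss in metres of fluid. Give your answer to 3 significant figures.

h_f ≈ 9.18 m

Q = 18900 L/min = 18900/60000 = 0.315 m³/s.
Cross-sectional area A = πD²/4 = π(0.442)²/4 = 0.1534 m²; mean velocity V = Q/A = 0.315/0.1534 = 2.053 m/s.
Reynolds number Re = ρVD/μ = 894 · 2.053 · 0.442 / 0.0218 = 3.721e+04.
Re > 4000 → turbulent; use the Moody-chart value f = 0.0222.
Darcy-Weisbach: ΔP = f(L/D)(ρV²/2) = 0.0222·(851/0.442)·(894·2.053²/2) = 0.0222·1925·1884 = 8.052e+04 Pa.
Head loss h_f = ΔP/(ρg) = 8.052e+04/(894·9.81) = 9.18 m.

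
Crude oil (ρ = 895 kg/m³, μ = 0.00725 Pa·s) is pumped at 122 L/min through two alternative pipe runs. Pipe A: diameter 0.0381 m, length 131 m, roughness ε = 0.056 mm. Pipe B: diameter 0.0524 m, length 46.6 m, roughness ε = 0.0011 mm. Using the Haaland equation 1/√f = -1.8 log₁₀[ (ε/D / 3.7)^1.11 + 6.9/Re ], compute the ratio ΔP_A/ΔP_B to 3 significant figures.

ΔP_A/ΔP_B ≈ 13.3

Pipe A: V = Q/A = 0.002033/0.00114 = 1.783 m/s; Re = 8388; ε/D = 0.00147; Haaland → f = 0.0342; ΔP_A = f(L/D)(ρV²/2) = 1.674e+05 Pa.
Pipe B: V = Q/A = 0.002033/0.002157 = 0.9429 m/s; Re = 6099; ε/D = 2.1e-05; Haaland → f = 0.03557; ΔP_B = f(L/D)(ρV²/2) = 1.258e+04 Pa.
ΔP_A/ΔP_B = 1.674e+05/1.258e+04 = 13.3.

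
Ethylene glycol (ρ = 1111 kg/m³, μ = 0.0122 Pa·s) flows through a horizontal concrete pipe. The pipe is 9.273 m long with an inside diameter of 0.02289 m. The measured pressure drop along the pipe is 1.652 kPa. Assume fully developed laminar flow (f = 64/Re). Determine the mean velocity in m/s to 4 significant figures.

For laminar flow, f = 64/Re with Re = ρVD/μ, so Darcy-Weisbach reduces to ΔP = 32μLV/D². Solving for V: V = ΔP·D²/(32μL) = 1652·(0.02289)²/(32·0.0122·9.273) = 0.2391 m/s.
Check: Re = ρVD/μ = 1111·0.2391·0.02289/0.0122 = 498.4 < 2300, so the laminar assumption holds.

V ≈ 0.2391 m/s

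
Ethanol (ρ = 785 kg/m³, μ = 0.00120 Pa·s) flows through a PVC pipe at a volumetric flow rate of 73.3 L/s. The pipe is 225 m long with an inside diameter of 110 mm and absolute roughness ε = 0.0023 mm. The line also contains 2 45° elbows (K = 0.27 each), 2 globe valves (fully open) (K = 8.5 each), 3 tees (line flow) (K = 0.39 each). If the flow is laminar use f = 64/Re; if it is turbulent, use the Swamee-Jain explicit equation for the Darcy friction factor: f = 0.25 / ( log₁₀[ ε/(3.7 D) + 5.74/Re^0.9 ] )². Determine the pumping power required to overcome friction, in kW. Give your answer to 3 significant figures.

P ≈ 78.2 kW

Q = 73.3 L/s = 73.3/1000 = 0.0733 m³/s.
Cross-sectional area A = πD²/4 = π(0.11)²/4 = 0.009503 m²; mean velocity V = Q/A = 0.0733/0.009503 = 7.713 m/s.
Reynolds number Re = ρVD/μ = 785 · 7.713 · 0.11 / 0.0012 = 5.55e+05.
Re > 4000 → turbulent. Relative roughness ε/D = 2.3e-06/0.11 = 2.09e-05. Swamee-Jain: f = 0.25/(log₁₀[2.09e-05/3.7 + 5.74/5.55e+05^0.9])² = 0.25/(log₁₀[5.65e-06 + 3.88e-05])² = 0.25/(-4.352)² = 0.0132.
Total minor-loss coefficient ΣK = 2·0.27 + 2·8.5 + 3·0.39 = 18.7.
ΔP = [f·L/D + ΣK]·(ρV²/2) = [0.0132·225/0.11 + 18.7]·(785·7.713²/2) = [27 + 18.7]·2.335e+04 = 1.067e+06 Pa.
Pumping power P = QΔP = 0.0733·1.067e+06 = 78240 W = 78.2 kW.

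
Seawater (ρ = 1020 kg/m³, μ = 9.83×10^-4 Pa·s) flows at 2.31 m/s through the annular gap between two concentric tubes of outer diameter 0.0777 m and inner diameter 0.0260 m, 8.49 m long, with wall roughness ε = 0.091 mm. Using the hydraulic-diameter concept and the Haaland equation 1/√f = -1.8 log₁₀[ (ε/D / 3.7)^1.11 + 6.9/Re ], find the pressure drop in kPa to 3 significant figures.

ΔP ≈ 10.7 kPa

Hydraulic diameter D_h = 4A/P = D_o - D_i = 0.0777 - 0.026 = 0.0517 m.
Re = ρVD_h/μ = 1020·2.31·0.0517/0.000983 = 1.239e+05.
ε/D_h = 9.1e-05/0.0517 = 0.00176; Haaland gives 1/√f = -1.8 log₁₀[0.000205+5.57e-05] = 6.451, so f = 0.02403.
ΔP = f(L/D_h)(ρV²/2) = 0.02403·8.49/0.0517·2721 = 1.074e+04 Pa.
ΔP = 10.7 kPa.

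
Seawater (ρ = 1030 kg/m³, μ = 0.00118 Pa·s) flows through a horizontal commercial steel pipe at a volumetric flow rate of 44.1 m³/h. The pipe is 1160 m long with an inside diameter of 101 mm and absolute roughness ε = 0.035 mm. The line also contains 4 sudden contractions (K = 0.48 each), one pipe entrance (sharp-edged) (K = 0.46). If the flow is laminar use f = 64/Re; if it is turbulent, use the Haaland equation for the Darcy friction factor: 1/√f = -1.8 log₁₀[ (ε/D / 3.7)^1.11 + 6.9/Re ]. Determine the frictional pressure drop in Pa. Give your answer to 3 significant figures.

ΔP ≈ 260000 Pa

Q = 44.1 m³/h = 44.1/3600 = 0.01225 m³/s.
Cross-sectional area A = πD²/4 = π(0.101)²/4 = 0.008012 m²; mean velocity V = Q/A = 0.01225/0.008012 = 1.529 m/s.
Reynolds number Re = ρVD/μ = 1030 · 1.529 · 0.101 / 0.00118 = 1.348e+05.
Re > 4000 → turbulent. Relative roughness ε/D = 3.5e-05/0.101 = 0.000347. Haaland: 1/√f = -1.8 log₁₀[(0.000347/3.7)^1.11 + 6.9/1.348e+05] = -1.8 log₁₀[3.38e-05 + 5.12e-05] = 7.328, so f = 0.01862.
Total minor-loss coefficient ΣK = 4·0.48 + 1·0.46 = 2.38.
ΔP = [f·L/D + ΣK]·(ρV²/2) = [0.01862·1160/0.101 + 2.38]·(1030·1.529²/2) = [213.9 + 2.38]·1204 = 2.604e+05 Pa.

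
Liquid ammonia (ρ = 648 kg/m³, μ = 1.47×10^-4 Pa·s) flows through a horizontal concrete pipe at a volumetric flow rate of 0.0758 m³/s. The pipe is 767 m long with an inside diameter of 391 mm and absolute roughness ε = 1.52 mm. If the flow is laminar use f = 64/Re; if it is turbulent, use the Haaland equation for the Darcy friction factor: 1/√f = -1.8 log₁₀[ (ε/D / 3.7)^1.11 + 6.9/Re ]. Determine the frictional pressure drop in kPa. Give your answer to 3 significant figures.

ΔP ≈ 7.18 kPa

Cross-sectional area A = πD²/4 = π(0.391)²/4 = 0.1201 m²; mean velocity V = Q/A = 0.0758/0.1201 = 0.6313 m/s.
Reynolds number Re = ρVD/μ = 648 · 0.6313 · 0.391 / 0.000147 = 1.088e+06.
Re > 4000 → turbulent. Relative roughness ε/D = 0.00152/0.391 = 0.00389. Haaland: 1/√f = -1.8 log₁₀[(0.00389/3.7)^1.11 + 6.9/1.088e+06] = -1.8 log₁₀[0.000494 + 6.34e-06] = 5.941, so f = 0.02833.
Darcy-Weisbach: ΔP = f(L/D)(ρV²/2) = 0.02833·(767/0.391)·(648·0.6313²/2) = 0.02833·1962·129.1 = 7176 Pa.
ΔP = 7176 Pa = 7.18 kPa.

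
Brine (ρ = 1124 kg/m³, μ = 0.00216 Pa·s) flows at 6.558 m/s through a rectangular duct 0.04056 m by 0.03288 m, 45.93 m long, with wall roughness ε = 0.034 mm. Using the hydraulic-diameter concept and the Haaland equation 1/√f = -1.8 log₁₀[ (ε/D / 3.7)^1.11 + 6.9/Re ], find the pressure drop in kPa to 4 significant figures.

Hydraulic diameter D_h = 4A/P = 4·(0.04056·0.03288)/(2·(0.04056+0.03288)) = 0.005334/0.1469 = 0.03632 m.
Re = ρVD_h/μ = 1124·6.558·0.03632/0.00216 = 1.239e+05.
ε/D_h = 3.4e-05/0.03632 = 0.000936; Haaland gives 1/√f = -1.8 log₁₀[0.000102+5.57e-05] = 6.845, so f = 0.02134.
ΔP = f(L/D_h)(ρV²/2) = 0.02134·45.93/0.03632·2.417e+04 = 6.523e+05 Pa.
ΔP = 652.3 kPa.

ΔP ≈ 652.3 kPa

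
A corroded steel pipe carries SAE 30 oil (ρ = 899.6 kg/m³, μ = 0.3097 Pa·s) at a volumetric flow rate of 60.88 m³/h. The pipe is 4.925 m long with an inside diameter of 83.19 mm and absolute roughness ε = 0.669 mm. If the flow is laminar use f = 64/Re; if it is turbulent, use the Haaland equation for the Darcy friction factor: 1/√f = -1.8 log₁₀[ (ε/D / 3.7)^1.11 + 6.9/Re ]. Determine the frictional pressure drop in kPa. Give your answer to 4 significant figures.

ΔP ≈ 21.94 kPa

Q = 60.88 m³/h = 60.88/3600 = 0.01691 m³/s.
Cross-sectional area A = πD²/4 = π(0.08319)²/4 = 0.005435 m²; mean velocity V = Q/A = 0.01691/0.005435 = 3.111 m/s.
Reynolds number Re = ρVD/μ = 899.6 · 3.111 · 0.08319 / 0.31 = 751.8.
Re < 2300 → laminar flow, so f = 64/Re = 64/751.8 = 0.08513 (the turbulent correlation is not needed).
Darcy-Weisbach: ΔP = f(L/D)(ρV²/2) = 0.08513·(4.925/0.08319)·(899.6·3.111²/2) = 0.08513·59.2·4354 = 2.194e+04 Pa.
ΔP = 2.194e+04 Pa = 21.94 kPa.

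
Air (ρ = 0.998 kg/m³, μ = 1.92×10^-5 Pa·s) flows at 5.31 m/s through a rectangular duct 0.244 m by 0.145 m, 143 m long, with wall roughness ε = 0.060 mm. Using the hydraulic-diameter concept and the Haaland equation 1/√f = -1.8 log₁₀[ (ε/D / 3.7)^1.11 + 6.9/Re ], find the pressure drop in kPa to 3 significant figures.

ΔP ≈ 0.240 kPa

Hydraulic diameter D_h = 4A/P = 4·(0.244·0.145)/(2·(0.244+0.145)) = 0.1415/0.778 = 0.1819 m.
Re = ρVD_h/μ = 0.998·5.31·0.1819/1.92e-05 = 5.021e+04.
ε/D_h = 6e-05/0.1819 = 0.00033; Haaland gives 1/√f = -1.8 log₁₀[3.2e-05+0.000137] = 6.788, so f = 0.0217.
ΔP = f(L/D_h)(ρV²/2) = 0.0217·143/0.1819·14.07 = 240.1 Pa.
ΔP = 0.240 kPa.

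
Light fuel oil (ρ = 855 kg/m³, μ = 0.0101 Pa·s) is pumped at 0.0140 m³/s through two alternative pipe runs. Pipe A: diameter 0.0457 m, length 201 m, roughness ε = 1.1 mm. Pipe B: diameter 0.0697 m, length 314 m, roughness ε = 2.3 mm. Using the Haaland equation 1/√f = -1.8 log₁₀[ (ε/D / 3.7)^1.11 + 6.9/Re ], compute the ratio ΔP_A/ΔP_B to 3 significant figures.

ΔP_A/ΔP_B ≈ 4.63

Pipe A: V = Q/A = 0.014/0.00164 = 8.535 m/s; Re = 3.302e+04; ε/D = 0.0241; Haaland → f = 0.05342; ΔP_A = f(L/D)(ρV²/2) = 7.317e+06 Pa.
Pipe B: V = Q/A = 0.014/0.003816 = 3.669 m/s; Re = 2.165e+04; ε/D = 0.033; Haaland → f = 0.06097; ΔP_B = f(L/D)(ρV²/2) = 1.581e+06 Pa.
ΔP_A/ΔP_B = 7.317e+06/1.581e+06 = 4.63.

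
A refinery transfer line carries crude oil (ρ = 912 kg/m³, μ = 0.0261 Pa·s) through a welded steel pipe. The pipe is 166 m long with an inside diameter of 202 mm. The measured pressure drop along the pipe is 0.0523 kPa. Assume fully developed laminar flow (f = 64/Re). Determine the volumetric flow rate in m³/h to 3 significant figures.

For laminar flow, f = 64/Re with Re = ρVD/μ, so Darcy-Weisbach reduces to ΔP = 32μLV/D². Solving for V: V = ΔP·D²/(32μL) = 52.3·(0.202)²/(32·0.0261·166) = 0.01539 m/s.
Check: Re = ρVD/μ = 912·0.01539·0.202/0.0261 = 108.6 < 2300, so the laminar assumption holds.
Q = V·A = 0.01539·(π/4·0.202²) = 0.0004933 m³/s = 1.78 m³/h.

Q ≈ 1.78 m³/h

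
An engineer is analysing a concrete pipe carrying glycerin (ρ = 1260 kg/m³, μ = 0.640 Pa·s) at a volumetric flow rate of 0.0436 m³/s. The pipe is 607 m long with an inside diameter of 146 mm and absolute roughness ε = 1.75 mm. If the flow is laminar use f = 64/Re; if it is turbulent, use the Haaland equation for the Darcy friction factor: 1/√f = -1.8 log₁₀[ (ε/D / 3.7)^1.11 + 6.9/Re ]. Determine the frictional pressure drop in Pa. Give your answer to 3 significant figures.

ΔP ≈ 1.52×10^6 Pa

Cross-sectional area A = πD²/4 = π(0.146)²/4 = 0.01674 m²; mean velocity V = Q/A = 0.0436/0.01674 = 2.604 m/s.
Reynolds number Re = ρVD/μ = 1260 · 2.604 · 0.146 / 0.64 = 748.6.
Re < 2300 → laminar flow, so f = 64/Re = 64/748.6 = 0.0855 (the turbulent correlation is not needed).
Darcy-Weisbach: ΔP = f(L/D)(ρV²/2) = 0.0855·(607/0.146)·(1260·2.604²/2) = 0.0855·4158·4273 = 1.519e+06 Pa.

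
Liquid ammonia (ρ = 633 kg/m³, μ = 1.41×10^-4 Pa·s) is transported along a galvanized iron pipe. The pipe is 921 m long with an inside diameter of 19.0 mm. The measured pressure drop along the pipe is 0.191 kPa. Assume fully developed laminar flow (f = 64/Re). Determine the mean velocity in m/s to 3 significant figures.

V ≈ 0.0166 m/s

For laminar flow, f = 64/Re with Re = ρVD/μ, so Darcy-Weisbach reduces to ΔP = 32μLV/D². Solving for V: V = ΔP·D²/(32μL) = 191·(0.019)²/(32·0.000141·921) = 0.01659 m/s.
Check: Re = ρVD/μ = 633·0.01659·0.019/0.000141 = 1415 < 2300, so the laminar assumption holds.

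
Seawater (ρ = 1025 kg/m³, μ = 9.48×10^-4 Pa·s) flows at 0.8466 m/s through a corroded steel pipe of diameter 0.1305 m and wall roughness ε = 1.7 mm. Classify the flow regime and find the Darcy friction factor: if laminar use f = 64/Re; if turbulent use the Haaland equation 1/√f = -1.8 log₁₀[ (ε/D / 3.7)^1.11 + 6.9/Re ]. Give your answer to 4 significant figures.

f ≈ 0.04202

Re = ρVD/μ = 1025·0.8466·0.1305/0.000948 = 1.195e+05.
Re > 4000 → turbulent. ε/D = 0.0017/0.1305 = 0.013; Haaland: 1/√f = -1.8 log₁₀[0.00189 + 5.78e-05] = 4.878, so f = 0.04202.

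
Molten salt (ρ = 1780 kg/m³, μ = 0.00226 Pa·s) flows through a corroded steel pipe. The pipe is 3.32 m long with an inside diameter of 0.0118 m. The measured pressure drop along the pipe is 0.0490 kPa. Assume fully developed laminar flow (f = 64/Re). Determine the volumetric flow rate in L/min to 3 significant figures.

Q ≈ 0.186 L/min

For laminar flow, f = 64/Re with Re = ρVD/μ, so Darcy-Weisbach reduces to ΔP = 32μLV/D². Solving for V: V = ΔP·D²/(32μL) = 49·(0.0118)²/(32·0.00226·3.32) = 0.02842 m/s.
Check: Re = ρVD/μ = 1780·0.02842·0.0118/0.00226 = 264.1 < 2300, so the laminar assumption holds.
Q = V·A = 0.02842·(π/4·0.0118²) = 3.108e-06 m³/s = 0.186 L/min.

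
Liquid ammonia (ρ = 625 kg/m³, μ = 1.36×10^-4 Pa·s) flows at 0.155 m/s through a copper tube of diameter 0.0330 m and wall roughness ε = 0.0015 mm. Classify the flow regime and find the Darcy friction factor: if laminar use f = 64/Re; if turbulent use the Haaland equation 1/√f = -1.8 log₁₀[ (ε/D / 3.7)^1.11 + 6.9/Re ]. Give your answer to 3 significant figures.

Re = ρVD/μ = 625·0.155·0.033/0.000136 = 2.351e+04.
Re > 4000 → turbulent. ε/D = 1.5e-06/0.033 = 4.55e-05; Haaland: 1/√f = -1.8 log₁₀[3.54e-06 + 0.000294] = 6.349, so f = 0.02481.

f ≈ 0.0248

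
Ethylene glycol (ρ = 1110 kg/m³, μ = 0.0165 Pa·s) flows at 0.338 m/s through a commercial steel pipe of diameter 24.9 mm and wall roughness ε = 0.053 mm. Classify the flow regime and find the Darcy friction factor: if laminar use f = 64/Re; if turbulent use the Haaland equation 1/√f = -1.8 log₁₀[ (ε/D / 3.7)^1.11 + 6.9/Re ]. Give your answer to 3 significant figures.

Re = ρVD/μ = 1110·0.338·0.0249/0.0165 = 566.2.
Re < 2300 → laminar, so f = 64/Re = 0.113 (roughness is irrelevant in laminar flow).

f ≈ 0.113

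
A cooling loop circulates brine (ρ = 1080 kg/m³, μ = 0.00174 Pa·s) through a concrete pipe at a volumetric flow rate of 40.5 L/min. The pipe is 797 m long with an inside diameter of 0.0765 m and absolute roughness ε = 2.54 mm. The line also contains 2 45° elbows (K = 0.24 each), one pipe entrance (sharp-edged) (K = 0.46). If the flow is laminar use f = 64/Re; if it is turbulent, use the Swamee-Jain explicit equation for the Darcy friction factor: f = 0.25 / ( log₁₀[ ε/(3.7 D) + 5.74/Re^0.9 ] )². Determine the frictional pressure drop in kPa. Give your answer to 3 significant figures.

Q = 40.5 L/min = 40.5/60000 = 0.000675 m³/s.
Cross-sectional area A = πD²/4 = π(0.0765)²/4 = 0.004596 m²; mean velocity V = Q/A = 0.000675/0.004596 = 0.1469 m/s.
Reynolds number Re = ρVD/μ = 1080 · 0.1469 · 0.0765 / 0.00174 = 6973.
Re > 4000 → turbulent. Relative roughness ε/D = 0.00254/0.0765 = 0.0332. Swamee-Jain: f = 0.25/(log₁₀[0.0332/3.7 + 5.74/6973^0.9])² = 0.25/(log₁₀[0.00897 + 0.00199])² = 0.25/(-1.96)² = 0.06509.
Total minor-loss coefficient ΣK = 2·0.24 + 1·0.46 = 0.94.
ΔP = [f·L/D + ΣK]·(ρV²/2) = [0.06509·797/0.0765 + 0.94]·(1080·0.1469²/2) = [678.1 + 0.94]·11.65 = 7908 Pa.
ΔP = 7908 Pa = 7.91 kPa.

ΔP ≈ 7.91 kPa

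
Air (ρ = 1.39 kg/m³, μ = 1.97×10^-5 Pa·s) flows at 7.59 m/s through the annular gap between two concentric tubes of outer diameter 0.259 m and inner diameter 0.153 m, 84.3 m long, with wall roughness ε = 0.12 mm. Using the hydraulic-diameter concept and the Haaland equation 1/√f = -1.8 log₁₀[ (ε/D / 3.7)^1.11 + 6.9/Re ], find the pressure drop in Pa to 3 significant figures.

ΔP ≈ 755 Pa

Hydraulic diameter D_h = 4A/P = D_o - D_i = 0.259 - 0.153 = 0.106 m.
Re = ρVD_h/μ = 1.39·7.59·0.106/1.97e-05 = 5.677e+04.
ε/D_h = 0.00012/0.106 = 0.00113; Haaland gives 1/√f = -1.8 log₁₀[0.000126+0.000122] = 6.493, so f = 0.02372.
ΔP = f(L/D_h)(ρV²/2) = 0.02372·84.3/0.106·40.04 = 755.4 Pa.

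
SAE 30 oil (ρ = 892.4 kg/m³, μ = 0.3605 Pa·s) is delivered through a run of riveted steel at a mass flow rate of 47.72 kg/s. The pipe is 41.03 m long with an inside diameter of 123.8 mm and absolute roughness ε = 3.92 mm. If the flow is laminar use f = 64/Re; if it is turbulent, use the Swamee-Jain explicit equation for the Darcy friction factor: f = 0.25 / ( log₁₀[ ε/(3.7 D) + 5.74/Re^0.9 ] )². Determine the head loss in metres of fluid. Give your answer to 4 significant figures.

A = πD²/4 = π(0.1238)²/4 = 0.01204 m²; mean velocity V = ṁ/(ρA) = 47.72/(892.4 · 0.01204) = 4.442 m/s.
Reynolds number Re = ρVD/μ = 892.4 · 4.442 · 0.1238 / 0.36 = 1361.
Re < 2300 → laminar flow, so f = 64/Re = 64/1361 = 0.04701 (the turbulent correlation is not needed).
Darcy-Weisbach: ΔP = f(L/D)(ρV²/2) = 0.04701·(41.03/0.1238)·(892.4·4.442²/2) = 0.04701·331.4·8805 = 1.372e+05 Pa.
Head loss h_f = ΔP/(ρg) = 1.372e+05/(892.4·9.81) = 15.67 m.

h_f ≈ 15.67 m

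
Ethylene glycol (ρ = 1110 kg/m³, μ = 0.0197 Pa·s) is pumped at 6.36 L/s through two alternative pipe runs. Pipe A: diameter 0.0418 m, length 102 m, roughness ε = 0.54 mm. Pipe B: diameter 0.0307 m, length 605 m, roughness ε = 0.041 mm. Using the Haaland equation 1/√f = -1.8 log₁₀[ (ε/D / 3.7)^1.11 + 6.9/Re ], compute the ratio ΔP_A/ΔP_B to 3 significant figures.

ΔP_A/ΔP_B ≈ 0.0549

Pipe A: V = Q/A = 0.00636/0.001372 = 4.635 m/s; Re = 1.092e+04; ε/D = 0.0129; Haaland → f = 0.04562; ΔP_A = f(L/D)(ρV²/2) = 1.327e+06 Pa.
Pipe B: V = Q/A = 0.00636/0.0007402 = 8.592 m/s; Re = 1.486e+04; ε/D = 0.00134; Haaland → f = 0.02993; ΔP_B = f(L/D)(ρV²/2) = 2.417e+07 Pa.
ΔP_A/ΔP_B = 1.327e+06/2.417e+07 = 0.0549.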